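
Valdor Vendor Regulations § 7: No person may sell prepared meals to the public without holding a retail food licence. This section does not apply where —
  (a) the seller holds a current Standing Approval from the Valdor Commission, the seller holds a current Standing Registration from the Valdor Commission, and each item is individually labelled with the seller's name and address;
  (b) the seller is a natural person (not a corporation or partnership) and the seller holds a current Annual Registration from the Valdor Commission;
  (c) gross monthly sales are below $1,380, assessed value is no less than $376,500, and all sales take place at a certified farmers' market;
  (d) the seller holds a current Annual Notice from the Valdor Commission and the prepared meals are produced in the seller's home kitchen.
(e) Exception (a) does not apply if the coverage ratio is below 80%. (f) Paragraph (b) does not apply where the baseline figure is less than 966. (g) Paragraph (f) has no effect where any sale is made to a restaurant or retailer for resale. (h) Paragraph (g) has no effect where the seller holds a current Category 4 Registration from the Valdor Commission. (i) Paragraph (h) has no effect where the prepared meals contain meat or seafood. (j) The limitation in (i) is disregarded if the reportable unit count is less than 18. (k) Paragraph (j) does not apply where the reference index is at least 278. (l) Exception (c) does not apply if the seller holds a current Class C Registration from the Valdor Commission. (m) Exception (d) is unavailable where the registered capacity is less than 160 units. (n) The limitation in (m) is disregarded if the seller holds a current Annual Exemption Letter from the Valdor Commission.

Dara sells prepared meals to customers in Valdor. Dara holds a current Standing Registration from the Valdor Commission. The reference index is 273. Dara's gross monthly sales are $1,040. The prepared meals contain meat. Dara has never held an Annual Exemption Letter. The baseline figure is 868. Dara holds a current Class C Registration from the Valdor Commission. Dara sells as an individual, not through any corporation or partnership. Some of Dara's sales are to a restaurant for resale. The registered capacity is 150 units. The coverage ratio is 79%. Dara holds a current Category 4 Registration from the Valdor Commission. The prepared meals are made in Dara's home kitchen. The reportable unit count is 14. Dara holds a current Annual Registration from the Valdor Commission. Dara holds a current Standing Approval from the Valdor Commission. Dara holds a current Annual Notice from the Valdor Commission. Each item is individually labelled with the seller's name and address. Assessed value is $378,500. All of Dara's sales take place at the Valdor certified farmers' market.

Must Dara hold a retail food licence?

Exception (a): a current Standing Approval is held; a current Standing Registration is held; items are individually labelled — every condition holds. However, paragraph (e) must be considered: (e) is engaged — the coverage ratio is 79%, below the 80% limit. Exception (a) does not apply.
All of (b)'s requirements are met (the seller is a natural person; a current Annual Registration is held). But: (f) is engaged — the baseline figure is 868, less than the 966 limit. (g) is triggered (some sales are to a restaurant for resale), but is overridden by (h): (h) operates against (g): a current Category 4 Registration is held. (i) would limit (h) — the prepared meals contain meat — but (j) sets (i) aside: (j) operates against (i): the reportable unit count is 14, less than the 18 limit. (k), which would lift (j), is not engaged — the reference index is 273, short of 278. So (b) is unavailable.
Exception (c): gross monthly sales are $1,040, below the $1,380 limit; assessed value is $378,500, meeting the $376,500 threshold; all sales are at a certified farmers' market — every condition holds. But applying paragraph (l): (l) operates against (c): a current Class C Registration is held. So (c) is unavailable.
Exception (d)'s conditions are all satisfied: a current Annual Notice is held; the prepared meals are home-kitchen produced. However, paragraphs (m)–(n) must be considered: (m) operates against (d): the registered capacity is 150 units, less than the 160 units limit. (n), which would lift (m), does not operate here — no current Annual Exemption Letter is held. (d) is therefore removed.
No exception applies. The general rule governs.

Yes — Dara must hold a retail food licence.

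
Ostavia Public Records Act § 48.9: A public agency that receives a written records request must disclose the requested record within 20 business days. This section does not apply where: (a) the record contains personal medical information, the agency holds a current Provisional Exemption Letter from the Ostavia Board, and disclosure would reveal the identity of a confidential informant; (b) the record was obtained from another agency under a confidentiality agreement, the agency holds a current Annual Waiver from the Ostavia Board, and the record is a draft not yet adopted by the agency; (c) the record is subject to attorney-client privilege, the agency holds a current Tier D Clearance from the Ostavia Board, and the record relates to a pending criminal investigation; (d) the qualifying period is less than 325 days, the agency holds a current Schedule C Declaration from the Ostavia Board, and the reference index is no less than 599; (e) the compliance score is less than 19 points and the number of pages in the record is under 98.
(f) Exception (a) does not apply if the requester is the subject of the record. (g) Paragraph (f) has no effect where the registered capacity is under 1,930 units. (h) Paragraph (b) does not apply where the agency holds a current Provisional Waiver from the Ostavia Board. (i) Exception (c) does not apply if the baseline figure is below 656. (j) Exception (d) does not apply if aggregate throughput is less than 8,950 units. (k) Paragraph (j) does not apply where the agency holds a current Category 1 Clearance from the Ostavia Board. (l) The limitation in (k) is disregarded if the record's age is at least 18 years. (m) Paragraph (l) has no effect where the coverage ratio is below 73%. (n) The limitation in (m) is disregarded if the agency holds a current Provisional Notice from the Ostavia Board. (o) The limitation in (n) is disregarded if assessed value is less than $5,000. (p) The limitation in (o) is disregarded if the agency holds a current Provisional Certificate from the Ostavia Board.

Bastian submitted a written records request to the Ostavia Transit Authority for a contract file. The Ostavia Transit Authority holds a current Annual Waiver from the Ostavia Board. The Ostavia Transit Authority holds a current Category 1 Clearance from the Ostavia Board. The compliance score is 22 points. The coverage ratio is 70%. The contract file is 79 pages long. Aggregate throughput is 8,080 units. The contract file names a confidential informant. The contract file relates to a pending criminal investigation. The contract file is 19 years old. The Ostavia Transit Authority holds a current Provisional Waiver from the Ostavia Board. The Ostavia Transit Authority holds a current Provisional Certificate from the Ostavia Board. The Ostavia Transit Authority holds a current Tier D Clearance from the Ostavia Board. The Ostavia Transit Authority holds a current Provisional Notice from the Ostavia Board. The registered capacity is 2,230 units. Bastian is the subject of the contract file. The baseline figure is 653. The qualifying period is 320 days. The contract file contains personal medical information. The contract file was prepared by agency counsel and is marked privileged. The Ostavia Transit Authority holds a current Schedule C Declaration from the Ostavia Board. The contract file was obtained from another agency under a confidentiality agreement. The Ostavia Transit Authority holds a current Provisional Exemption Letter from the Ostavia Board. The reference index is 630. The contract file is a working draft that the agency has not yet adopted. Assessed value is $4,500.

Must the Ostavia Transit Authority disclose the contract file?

Exception (a)'s conditions are all satisfied: the contract file contains personal medical information; a current Provisional Exemption Letter is held; the contract file names a confidential informant. However, paragraphs (f)–(g) must be considered: (f) operates against (a): Bastian is the subject of the contract file. (g) does not operate here (the registered capacity is 2,230 units, not under 1,930 units), so (f) stands. Exception (a) does not apply.
Exception (b) is satisfied on its face — the contract file was obtained under a confidentiality agreement; a current Annual Waiver is held; the contract file is an unadopted draft. But: (h) applies — a current Provisional Waiver is held. So (b) is unavailable.
Exception (c): the contract file is privileged; a current Tier D Clearance is held; the contract file relates to a pending investigation — every condition holds. However, paragraph (i) must be considered: (i) operates against (c): the baseline figure is 653, below the 656 limit. (c) is therefore removed.
Exception (d) is satisfied on its face — the qualifying period is 320 days, less than the 325 days limit; a current Schedule C Declaration is held; the reference index is 630, meeting the 599 threshold. However, paragraphs (j)–(p) must be considered: (j) is triggered — aggregate throughput is 8,080 units, less than the 8,950 units limit. (k) would limit (j) — a current Category 1 Clearance is held — but (l) sets (k) aside: (l) operates — the record's age is 19 years, meeting the 18 years threshold. (m) operates (the coverage ratio is 70%, below the 73% limit), but yields to (n): (n) applies — a current Provisional Notice is held. (o) would limit (n) — assessed value is $4,500, less than the $5,000 limit — but (p) sets (o) aside: (p) operates against (o): a current Provisional Certificate is held. (d) is therefore removed.
Exception (e) requires that the compliance score is less than 19 points; but the compliance score is 22 points, not less than 19 points, so (e) is unavailable.
No exception displaces § 48.9.

Yes — the Ostavia Transit Authority must disclose the contract file.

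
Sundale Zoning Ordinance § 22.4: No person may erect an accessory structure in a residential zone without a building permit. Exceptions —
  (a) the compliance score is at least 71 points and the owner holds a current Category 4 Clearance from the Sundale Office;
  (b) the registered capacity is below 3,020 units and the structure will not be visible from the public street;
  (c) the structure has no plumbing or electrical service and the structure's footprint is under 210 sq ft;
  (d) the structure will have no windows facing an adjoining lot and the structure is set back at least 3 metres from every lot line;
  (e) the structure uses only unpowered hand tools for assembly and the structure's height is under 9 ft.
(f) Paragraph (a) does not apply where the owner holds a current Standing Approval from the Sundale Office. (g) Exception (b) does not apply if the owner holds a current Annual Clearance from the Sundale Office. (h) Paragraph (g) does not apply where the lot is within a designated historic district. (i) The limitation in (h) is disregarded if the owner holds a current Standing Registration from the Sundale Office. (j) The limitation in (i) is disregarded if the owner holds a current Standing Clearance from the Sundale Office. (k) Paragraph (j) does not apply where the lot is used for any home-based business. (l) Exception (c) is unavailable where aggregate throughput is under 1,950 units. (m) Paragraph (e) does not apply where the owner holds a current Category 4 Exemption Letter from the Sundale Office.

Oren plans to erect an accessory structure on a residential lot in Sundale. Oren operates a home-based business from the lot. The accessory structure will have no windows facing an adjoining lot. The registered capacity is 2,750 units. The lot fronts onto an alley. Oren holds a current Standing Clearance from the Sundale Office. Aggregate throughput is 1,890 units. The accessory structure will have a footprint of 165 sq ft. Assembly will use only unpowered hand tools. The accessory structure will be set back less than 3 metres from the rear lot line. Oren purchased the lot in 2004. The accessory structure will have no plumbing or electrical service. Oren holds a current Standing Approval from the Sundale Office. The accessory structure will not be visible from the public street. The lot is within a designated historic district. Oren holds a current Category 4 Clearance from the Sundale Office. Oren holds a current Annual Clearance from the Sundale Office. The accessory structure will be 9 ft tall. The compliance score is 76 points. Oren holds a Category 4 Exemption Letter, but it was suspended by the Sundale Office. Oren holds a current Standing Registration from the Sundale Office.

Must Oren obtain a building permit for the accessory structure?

Exception (a) is satisfied on its face — the compliance score is 76 points, meeting the 71 points threshold; a current Category 4 Clearance is held. But: (f) operates against (a): a current Standing Approval is held. Exception (a) does not apply.
Exception (b)'s conditions are all satisfied: the registered capacity is 2,750 units, below the 3,020 units limit; the structure will not be visible from the street. But applying paragraphs (g)–(k): (g) operates against (b): a current Annual Clearance is held. (h) operates (the lot is in a historic district), but is displaced by (i): (i) operates against (h): a current Standing Registration is held. (j) applies (a current Standing Clearance is held), but is overridden by (k): (k) is triggered — a home-based business operates on the lot. (b) is therefore removed.
Exception (c) is satisfied on its face — there is no plumbing or electrical service; the structure's footprint is 165 sq ft, under the 210 sq ft limit. However, paragraph (l) must be considered: (l) operates against (c): aggregate throughput is 1,890 units, under the 1,950 units limit. (c) is therefore removed.
Exception (d) fails — the rear setback is under 3 m.
Exception (e) does not apply: the structure's height is 9 ft, not under 9 ft.
Every exception is unavailable, so the rule governs.

Yes — Oren must obtain a building permit.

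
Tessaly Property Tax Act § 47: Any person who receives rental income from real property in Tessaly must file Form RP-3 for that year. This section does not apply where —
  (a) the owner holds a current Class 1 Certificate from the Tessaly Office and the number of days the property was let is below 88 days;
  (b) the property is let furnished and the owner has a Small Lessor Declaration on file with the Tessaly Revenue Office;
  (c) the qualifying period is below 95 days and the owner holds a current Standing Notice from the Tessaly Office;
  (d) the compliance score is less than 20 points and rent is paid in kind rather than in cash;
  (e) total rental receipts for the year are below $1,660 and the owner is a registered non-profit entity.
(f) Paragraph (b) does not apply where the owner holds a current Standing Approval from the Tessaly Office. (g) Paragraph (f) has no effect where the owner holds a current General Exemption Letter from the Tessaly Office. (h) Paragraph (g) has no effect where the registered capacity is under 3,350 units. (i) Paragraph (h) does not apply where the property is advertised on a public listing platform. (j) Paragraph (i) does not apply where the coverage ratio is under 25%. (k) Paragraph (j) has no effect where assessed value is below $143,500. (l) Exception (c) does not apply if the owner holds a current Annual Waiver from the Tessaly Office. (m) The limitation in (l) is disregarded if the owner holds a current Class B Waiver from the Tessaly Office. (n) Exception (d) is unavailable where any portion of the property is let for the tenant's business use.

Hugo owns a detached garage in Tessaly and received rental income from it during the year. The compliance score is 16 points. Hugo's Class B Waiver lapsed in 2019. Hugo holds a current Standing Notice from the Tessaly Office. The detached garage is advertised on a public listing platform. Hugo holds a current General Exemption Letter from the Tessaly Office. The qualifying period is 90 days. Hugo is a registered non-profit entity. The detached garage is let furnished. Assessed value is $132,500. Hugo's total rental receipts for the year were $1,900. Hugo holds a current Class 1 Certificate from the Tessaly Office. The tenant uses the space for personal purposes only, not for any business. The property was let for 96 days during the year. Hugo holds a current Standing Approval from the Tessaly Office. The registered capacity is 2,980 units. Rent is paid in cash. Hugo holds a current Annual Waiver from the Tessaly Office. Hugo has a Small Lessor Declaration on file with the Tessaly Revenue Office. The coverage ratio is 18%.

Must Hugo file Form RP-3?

Exception (a) does not apply: the number of days the property was let is 96 days, not below 88 days.
Exception (b)'s conditions are all satisfied: the property is let furnished; a Small Lessor Declaration is on file. As to paragraphs (f)–(k): (f) would limit (b) — a current Standing Approval is held — but (g) sets (f) aside: (g) applies — a current General Exemption Letter is held. (h) would limit (g) — the registered capacity is 2,980 units, under the 3,350 units limit — but (i) sets (h) aside: (i) operates against (h): the property is publicly advertised. (j) would limit (i) — the coverage ratio is 18%, under the 25% limit — but (k) sets (j) aside: (k) operates against (j): assessed value is $132,500, below the $143,500 limit. (b) remains available.
Exception (c): the qualifying period is 90 days, below the 95 days limit; a current Standing Notice is held — every condition holds. However, paragraphs (l)–(m) must be considered: (l) operates — a current Annual Waiver is held. (m), which would lift (l), is not triggered — the Class B Waiver is not current. So (c) is unavailable.
Exception (d) fails — rent is paid in cash.
Exception (e) does not apply: total rental receipts for the year are $1,900, not below $1,660.

No — exception (b) applies; Hugo is not required to file Form RP-3.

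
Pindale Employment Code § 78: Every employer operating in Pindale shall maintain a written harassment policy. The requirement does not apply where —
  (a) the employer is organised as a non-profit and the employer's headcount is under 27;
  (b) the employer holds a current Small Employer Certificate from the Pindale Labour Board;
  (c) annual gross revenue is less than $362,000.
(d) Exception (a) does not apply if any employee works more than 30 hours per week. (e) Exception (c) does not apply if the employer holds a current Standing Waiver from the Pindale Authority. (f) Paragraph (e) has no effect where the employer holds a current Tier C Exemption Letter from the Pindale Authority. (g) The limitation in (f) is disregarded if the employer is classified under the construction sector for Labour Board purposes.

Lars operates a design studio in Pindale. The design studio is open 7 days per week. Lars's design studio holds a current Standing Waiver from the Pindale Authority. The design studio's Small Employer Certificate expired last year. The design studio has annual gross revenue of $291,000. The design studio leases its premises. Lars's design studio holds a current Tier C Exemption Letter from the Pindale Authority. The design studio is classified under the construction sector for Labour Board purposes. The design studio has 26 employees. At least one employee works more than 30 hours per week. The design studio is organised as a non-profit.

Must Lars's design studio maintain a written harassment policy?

Yes — Lars's design studio must maintain a written harassment policy.

Exception (a)'s conditions are all satisfied: the employer is a non-profit; the employer's headcount is 26, under the 27 limit. But applying paragraph (d): (d) operates — at least one employee exceeds 30 hours/week. (a) is therefore removed.
Exception (b) requires that the employer holds a current Small Employer Certificate from the Pindale Labour Board; but the Small Employer Certificate has expired, so (b) is unavailable.
Exception (c): annual gross revenue is $291,000, less than the $362,000 limit — every condition holds. However, paragraphs (e)–(g) must be considered: (e) operates against (c): a current Standing Waiver is held. (f) applies (a current Tier C Exemption Letter is held), but is displaced by (g): (g) operates against (f): the design studio is classified under the construction sector. So (c) is unavailable.
No exception is made out. Lars's design studio falls within the general rule.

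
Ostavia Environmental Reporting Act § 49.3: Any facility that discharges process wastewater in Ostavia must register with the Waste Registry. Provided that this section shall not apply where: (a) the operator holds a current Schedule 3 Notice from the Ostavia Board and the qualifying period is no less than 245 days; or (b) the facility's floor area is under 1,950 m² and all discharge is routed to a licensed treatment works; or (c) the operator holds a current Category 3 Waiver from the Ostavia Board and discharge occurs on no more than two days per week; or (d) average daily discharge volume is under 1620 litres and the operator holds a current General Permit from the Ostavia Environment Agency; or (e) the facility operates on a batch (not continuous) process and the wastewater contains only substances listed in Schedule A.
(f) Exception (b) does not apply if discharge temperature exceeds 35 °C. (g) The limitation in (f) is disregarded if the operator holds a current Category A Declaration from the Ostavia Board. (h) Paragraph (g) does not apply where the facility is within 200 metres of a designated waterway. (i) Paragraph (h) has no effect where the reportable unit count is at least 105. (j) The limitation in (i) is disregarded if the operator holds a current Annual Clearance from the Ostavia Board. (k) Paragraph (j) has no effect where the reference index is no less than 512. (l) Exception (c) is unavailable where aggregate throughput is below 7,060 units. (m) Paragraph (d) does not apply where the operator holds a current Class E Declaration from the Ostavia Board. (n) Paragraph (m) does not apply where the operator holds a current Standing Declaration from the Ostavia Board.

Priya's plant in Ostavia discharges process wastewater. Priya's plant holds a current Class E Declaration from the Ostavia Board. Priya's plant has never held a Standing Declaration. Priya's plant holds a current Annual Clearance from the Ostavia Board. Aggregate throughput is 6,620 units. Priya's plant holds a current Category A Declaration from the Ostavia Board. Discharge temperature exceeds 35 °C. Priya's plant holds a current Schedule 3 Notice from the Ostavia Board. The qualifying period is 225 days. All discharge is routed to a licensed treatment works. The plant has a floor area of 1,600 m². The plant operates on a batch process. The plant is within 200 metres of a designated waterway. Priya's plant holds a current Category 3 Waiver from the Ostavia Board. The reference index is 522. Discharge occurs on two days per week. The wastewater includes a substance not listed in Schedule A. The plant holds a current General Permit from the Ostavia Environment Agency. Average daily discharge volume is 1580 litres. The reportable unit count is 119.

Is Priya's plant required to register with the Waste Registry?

Exception (a) requires that the qualifying period is no less than 245 days; but the qualifying period is 225 days, short of 245 days, so (a) is unavailable.
Exception (b): the facility's floor area is 1,600 m², under the 1,950 m² limit; discharge is routed to a licensed treatment works — every condition holds. Applying paragraphs (f)–(k): (f) would limit (b) — discharge temperature exceeds 35 °C — but (g) sets (f) aside: (g) is triggered — a current Category A Declaration is held. (h) applies (the plant is within 200 m of a designated waterway), but is set aside by (i): (i) operates against (h): the reportable unit count is 119, meeting the 105 threshold. (j) would limit (i) — a current Annual Clearance is held — but (k) sets (j) aside: (k) operates — the reference index is 522, meeting the 512 threshold. (b) remains available.
Exception (c)'s conditions are all satisfied: a current Category 3 Waiver is held; discharge occurs on no more than two days per week. But: (l) operates against (c): aggregate throughput is 6,620 units, below the 7,060 units limit. Exception (c) does not apply.
Exception (d): average daily discharge volume is 1580 litres, under the 1620 litres limit; a current General Permit is held — every condition holds. Turning to paragraphs (m)–(n): (m) operates against (d): a current Class E Declaration is held. (n) is not engaged (no current Standing Declaration is held), so (m) stands. Exception (d) does not apply.
Exception (e) fails — the wastewater includes a non-Schedule-A substance.

No — exception (b) applies; Priya's plant is not required to register with the Waste Registry.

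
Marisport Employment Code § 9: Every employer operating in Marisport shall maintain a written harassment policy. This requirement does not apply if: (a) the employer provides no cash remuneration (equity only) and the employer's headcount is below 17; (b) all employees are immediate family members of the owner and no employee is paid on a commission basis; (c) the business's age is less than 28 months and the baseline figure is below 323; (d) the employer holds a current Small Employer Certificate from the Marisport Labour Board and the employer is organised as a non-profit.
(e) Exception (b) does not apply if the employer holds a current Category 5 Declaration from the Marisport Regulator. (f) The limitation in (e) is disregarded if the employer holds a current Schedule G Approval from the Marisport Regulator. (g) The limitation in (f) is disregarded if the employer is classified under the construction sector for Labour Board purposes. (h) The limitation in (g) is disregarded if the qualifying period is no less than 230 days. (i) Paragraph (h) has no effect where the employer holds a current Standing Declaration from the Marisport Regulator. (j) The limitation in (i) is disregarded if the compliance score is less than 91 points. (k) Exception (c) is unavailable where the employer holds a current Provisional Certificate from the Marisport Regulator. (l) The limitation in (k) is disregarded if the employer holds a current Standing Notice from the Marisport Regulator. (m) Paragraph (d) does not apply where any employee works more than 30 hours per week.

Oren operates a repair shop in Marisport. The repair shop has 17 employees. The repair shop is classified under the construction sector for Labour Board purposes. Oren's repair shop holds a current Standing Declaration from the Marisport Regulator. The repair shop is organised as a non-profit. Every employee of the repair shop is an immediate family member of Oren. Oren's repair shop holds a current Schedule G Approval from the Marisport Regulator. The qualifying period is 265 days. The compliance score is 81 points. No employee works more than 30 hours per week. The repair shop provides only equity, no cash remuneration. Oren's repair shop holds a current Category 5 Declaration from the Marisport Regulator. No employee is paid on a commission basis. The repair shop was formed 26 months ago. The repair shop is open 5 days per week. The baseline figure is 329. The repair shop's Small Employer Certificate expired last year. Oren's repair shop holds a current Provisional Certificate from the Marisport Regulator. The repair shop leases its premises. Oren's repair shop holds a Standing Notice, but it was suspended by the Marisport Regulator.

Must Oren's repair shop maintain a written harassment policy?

Exception (a) does not apply: the employer's headcount is 17, not below 17.
Exception (b)'s conditions are all satisfied: every employee is an immediate family member; no employee is paid on commission. Under paragraphs (e)–(j): (e) would limit (b) — a current Category 5 Declaration is held — but (f) sets (e) aside: (f) is engaged — a current Schedule G Approval is held. (g) would limit (f) — the repair shop is classified under the construction sector — but (h) sets (g) aside: (h) operates — the qualifying period is 265 days, meeting the 230 days threshold. (i) is engaged (a current Standing Declaration is held), but is overridden by (j): (j) is triggered — the compliance score is 81 points, less than the 91 points limit. So (b) applies.
Exception (c) does not apply: the baseline figure is 329, not below 323.
Exception (d) fails — the Small Employer Certificate has expired.

No — exception (b) applies; Oren's repair shop is not required to maintain a written harassment policy.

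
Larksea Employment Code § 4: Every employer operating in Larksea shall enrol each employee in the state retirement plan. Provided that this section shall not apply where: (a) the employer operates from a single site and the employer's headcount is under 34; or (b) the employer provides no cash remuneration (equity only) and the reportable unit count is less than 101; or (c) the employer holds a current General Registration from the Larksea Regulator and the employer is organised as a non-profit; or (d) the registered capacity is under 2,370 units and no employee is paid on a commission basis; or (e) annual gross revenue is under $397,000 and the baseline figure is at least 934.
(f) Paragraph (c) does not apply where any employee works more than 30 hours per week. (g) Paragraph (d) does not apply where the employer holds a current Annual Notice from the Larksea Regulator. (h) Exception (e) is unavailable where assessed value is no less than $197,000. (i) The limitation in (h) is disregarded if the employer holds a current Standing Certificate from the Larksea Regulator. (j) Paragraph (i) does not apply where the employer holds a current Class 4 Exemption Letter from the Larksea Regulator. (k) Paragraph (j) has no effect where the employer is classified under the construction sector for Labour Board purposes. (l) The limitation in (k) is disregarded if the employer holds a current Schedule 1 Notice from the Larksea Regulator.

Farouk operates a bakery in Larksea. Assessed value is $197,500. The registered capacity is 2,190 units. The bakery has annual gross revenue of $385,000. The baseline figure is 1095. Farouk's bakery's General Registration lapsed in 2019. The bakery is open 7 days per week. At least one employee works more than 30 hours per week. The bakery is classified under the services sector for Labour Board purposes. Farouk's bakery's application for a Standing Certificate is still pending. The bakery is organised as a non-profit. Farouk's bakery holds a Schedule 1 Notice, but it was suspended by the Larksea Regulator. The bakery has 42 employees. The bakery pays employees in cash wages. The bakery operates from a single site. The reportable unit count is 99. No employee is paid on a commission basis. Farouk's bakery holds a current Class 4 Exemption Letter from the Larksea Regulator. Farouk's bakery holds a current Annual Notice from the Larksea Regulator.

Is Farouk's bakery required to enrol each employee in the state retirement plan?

Yes — Farouk's bakery must enrol each employee in the state retirement plan.

Exception (a) does not apply: the employer's headcount is 42, not under 34.
Exception (b) does not apply: employees are paid cash wages.
Exception (c) fails — no current General Registration is held.
All of (d)'s requirements are met (the registered capacity is 2,190 units, under the 2,370 units limit; no employee is paid on commission). But: (g) operates — a current Annual Notice is held. So (d) is unavailable.
Exception (e) is satisfied on its face — annual gross revenue is $385,000, under the $397,000 limit; the baseline figure is 1,095, meeting the 934 threshold. But: (h) is triggered — assessed value is $197,500, meeting the $197,000 threshold. (i), which would lift (h), is not engaged — there is no Standing Certificate in force. (e) is therefore removed.
Every exception is unavailable, so the rule governs.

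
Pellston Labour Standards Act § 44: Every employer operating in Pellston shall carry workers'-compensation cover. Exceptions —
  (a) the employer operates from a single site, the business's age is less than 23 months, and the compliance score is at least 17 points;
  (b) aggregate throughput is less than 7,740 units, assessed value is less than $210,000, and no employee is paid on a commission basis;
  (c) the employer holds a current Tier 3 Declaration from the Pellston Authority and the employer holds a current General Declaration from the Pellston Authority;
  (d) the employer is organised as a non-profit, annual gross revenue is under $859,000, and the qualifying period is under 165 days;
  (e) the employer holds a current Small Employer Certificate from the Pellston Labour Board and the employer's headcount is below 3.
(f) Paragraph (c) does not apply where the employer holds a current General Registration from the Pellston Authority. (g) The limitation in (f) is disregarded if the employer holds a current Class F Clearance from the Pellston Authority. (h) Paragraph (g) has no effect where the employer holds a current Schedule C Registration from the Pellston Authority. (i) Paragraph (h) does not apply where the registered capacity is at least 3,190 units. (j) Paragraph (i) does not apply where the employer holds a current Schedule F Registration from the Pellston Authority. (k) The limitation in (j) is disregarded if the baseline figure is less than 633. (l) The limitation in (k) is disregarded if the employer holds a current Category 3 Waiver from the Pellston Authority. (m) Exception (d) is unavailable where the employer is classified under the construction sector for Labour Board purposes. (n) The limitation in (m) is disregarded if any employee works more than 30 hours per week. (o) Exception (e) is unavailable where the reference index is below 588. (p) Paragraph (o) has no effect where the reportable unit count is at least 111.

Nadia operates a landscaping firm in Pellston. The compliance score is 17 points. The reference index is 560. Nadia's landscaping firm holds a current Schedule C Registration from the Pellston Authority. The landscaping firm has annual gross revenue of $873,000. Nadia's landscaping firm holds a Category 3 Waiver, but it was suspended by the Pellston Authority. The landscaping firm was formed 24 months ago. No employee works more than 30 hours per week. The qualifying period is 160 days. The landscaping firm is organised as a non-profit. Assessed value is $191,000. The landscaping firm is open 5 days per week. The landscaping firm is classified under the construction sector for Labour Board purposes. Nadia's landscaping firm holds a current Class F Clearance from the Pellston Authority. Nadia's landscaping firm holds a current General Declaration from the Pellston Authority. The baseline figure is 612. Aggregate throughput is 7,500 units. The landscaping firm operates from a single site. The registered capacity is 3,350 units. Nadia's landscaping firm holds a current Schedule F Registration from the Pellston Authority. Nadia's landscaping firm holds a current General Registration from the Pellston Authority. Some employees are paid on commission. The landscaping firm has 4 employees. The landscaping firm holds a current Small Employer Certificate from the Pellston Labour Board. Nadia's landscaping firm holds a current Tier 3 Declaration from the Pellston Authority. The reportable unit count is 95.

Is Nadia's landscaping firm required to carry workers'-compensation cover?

No — exception (c) applies; Nadia's landscaping firm is not required to carry workers'-compensation cover.

Exception (a) fails — the business's age is 24 months, not less than 23 months.
Exception (b) fails — some employees are paid on commission.
Exception (c): a current Tier 3 Declaration is held; a current General Declaration is held — every condition holds. As to paragraphs (f)–(l): (f) applies (a current General Registration is held), but yields to (g): (g) is engaged — a current Class F Clearance is held. (h) is triggered (a current Schedule C Registration is held), but is displaced by (i): (i) is triggered — the registered capacity is 3,350 units, meeting the 3,190 units threshold. (j) would limit (i) — a current Schedule F Registration is held — but (k) sets (j) aside: (k) operates — the baseline figure is 612, less than the 633 limit. (l), which would lift (k), is not engaged — the Category 3 Waiver is not current. So (c) applies.
Exception (d) does not apply: annual gross revenue is $873,000, not under $859,000.
Exception (e) does not apply: the employer's headcount is 4, not below 3.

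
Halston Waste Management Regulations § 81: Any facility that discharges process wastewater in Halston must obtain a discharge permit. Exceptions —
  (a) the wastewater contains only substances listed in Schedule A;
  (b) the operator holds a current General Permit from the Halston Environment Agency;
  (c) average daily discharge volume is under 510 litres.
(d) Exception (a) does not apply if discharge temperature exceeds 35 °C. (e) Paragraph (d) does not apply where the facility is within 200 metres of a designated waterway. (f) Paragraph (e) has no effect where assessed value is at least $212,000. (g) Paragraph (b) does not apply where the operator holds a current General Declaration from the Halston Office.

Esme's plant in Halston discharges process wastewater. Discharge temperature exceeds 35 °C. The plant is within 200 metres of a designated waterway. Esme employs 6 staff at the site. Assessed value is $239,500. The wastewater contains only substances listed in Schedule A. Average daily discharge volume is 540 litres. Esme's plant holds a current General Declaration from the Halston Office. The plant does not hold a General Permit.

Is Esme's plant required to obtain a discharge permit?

Exception (a)'s conditions are all satisfied: the wastewater is Schedule-A-only. But: (d) operates against (a): discharge temperature exceeds 35 °C. (e) is engaged (the plant is within 200 m of a designated waterway), but is overridden by (f): (f) operates against (e): assessed value is $239,500, meeting the $212,000 threshold. So (a) is unavailable.
Exception (b) does not apply: no General Permit is held.
Exception (c) does not apply: average daily discharge volume is 540 litres, not under 510 litres.
No exception displaces § 81.

Yes — Esme's plant must obtain a discharge permit.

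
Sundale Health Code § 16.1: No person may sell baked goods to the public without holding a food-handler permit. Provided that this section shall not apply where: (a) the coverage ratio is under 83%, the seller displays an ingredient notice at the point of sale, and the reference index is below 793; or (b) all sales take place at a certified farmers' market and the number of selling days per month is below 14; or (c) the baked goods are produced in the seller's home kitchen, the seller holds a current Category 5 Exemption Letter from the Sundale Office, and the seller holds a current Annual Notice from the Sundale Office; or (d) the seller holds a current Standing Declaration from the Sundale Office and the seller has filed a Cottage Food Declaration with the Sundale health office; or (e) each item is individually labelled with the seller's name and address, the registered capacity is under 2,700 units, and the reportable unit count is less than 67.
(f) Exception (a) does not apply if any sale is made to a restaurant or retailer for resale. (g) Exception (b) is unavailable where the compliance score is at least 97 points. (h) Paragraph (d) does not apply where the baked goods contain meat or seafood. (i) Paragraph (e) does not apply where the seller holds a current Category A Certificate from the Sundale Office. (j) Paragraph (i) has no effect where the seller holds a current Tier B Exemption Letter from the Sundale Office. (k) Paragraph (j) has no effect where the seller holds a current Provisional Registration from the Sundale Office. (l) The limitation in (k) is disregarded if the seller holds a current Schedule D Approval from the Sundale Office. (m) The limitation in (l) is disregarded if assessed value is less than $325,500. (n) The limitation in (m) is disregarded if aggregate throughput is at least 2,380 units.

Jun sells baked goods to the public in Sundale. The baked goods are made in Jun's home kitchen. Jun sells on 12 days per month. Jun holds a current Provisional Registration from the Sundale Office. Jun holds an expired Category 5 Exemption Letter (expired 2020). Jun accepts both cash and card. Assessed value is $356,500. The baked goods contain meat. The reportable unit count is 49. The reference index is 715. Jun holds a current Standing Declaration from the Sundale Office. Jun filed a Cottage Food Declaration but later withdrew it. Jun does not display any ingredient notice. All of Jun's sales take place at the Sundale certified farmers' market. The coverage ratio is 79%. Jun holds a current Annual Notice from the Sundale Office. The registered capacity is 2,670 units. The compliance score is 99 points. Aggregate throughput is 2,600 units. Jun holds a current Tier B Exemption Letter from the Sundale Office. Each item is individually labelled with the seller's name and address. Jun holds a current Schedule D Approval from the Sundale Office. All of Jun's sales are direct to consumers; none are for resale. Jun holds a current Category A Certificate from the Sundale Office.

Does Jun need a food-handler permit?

Exception (a) requires that the seller displays an ingredient notice at the point of sale; but no ingredient notice is displayed, so (a) is unavailable.
All of (b)'s requirements are met (all sales are at a certified farmers' market; the number of selling days per month is 12, below the 14 limit). Turning to paragraph (g): (g) operates against (b): the compliance score is 99 points, meeting the 97 points threshold. So (b) is unavailable.
Exception (c) does not apply: the Category 5 Exemption Letter is not current.
Exception (d) does not apply: the Cottage Food Declaration was withdrawn.
Exception (e): items are individually labelled; the registered capacity is 2,670 units, under the 2,700 units limit; the reportable unit count is 49, less than the 67 limit — every condition holds. Applying paragraphs (i)–(n): (i) applies (a current Category A Certificate is held), but is set aside by (j): (j) operates against (i): a current Tier B Exemption Letter is held. (k) would limit (j) — a current Provisional Registration is held — but (l) sets (k) aside: (l) operates against (k): a current Schedule D Approval is held. (m) is not triggered (assessed value is $356,500, not less than $325,500), so (l) stands. So (e) applies.

No — exception (e) applies; Jun is not required to hold a food-handler permit.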